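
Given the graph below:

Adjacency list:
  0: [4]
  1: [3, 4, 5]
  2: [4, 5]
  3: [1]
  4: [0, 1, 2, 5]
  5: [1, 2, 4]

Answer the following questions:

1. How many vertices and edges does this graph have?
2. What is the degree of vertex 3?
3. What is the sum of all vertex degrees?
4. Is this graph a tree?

Count: 6 vertices, 7 edges.
Vertex 3 has neighbors [1], degree = 1.
Handshaking lemma: 2 * 7 = 14.
A tree on 6 vertices has 5 edges. This graph has 7 edges (2 extra). Not a tree.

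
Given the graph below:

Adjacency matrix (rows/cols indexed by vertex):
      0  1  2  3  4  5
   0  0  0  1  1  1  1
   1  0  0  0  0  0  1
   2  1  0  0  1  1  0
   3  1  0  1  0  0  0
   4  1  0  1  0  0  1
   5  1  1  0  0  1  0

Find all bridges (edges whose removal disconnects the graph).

A bridge is an edge whose removal increases the number of connected components.
Bridges found: (1,5)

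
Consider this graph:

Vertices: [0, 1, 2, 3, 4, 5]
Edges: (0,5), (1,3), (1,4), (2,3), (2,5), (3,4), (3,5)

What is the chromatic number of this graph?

The graph has a maximum clique of size 3 (lower bound on chromatic number).
A valid 3-coloring: {0: 0, 1: 1, 2: 2, 3: 0, 4: 2, 5: 1}.
Chromatic number = 3.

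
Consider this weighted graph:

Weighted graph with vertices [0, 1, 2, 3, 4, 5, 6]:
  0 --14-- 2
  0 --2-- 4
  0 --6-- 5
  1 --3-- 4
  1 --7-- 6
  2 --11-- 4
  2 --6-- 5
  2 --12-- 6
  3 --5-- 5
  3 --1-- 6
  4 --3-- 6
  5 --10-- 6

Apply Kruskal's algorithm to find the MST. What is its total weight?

Applying Kruskal's algorithm (sort edges by weight, add if no cycle):
  Add (3,6) w=1
  Add (0,4) w=2
  Add (1,4) w=3
  Add (4,6) w=3
  Add (3,5) w=5
  Skip (0,5) w=6 (creates cycle)
  Add (2,5) w=6
  Skip (1,6) w=7 (creates cycle)
  Skip (5,6) w=10 (creates cycle)
  Skip (2,4) w=11 (creates cycle)
  Skip (2,6) w=12 (creates cycle)
  Skip (0,2) w=14 (creates cycle)
MST weight = 20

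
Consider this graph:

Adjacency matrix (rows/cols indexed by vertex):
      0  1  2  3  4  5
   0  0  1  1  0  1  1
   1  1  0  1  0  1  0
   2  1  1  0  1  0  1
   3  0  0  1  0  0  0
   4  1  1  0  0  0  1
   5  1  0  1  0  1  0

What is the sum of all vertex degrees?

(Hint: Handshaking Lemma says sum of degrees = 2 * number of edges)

Count edges: 9 edges.
By Handshaking Lemma: sum of degrees = 2 * 9 = 18.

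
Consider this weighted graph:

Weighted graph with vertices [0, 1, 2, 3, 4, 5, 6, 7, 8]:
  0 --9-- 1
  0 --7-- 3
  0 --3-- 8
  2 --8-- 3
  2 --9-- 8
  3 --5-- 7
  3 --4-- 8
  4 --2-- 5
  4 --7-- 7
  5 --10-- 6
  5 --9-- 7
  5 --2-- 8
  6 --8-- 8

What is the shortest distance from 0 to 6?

Using Dijkstra's algorithm from vertex 0:
Shortest path: 0 -> 8 -> 6
Total weight: 3 + 8 = 11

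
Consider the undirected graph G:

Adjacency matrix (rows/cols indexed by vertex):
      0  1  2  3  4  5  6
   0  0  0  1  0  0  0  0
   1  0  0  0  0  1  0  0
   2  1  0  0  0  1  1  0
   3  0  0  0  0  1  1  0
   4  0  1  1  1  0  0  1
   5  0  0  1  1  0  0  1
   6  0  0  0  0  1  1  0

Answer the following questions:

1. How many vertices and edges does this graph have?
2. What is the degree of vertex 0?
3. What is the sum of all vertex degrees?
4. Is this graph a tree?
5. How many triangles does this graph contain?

Count: 7 vertices, 8 edges.
Vertex 0 has neighbors [2], degree = 1.
Handshaking lemma: 2 * 8 = 16.
A tree on 7 vertices has 6 edges. This graph has 8 edges (2 extra). Not a tree.
Number of triangles = 0.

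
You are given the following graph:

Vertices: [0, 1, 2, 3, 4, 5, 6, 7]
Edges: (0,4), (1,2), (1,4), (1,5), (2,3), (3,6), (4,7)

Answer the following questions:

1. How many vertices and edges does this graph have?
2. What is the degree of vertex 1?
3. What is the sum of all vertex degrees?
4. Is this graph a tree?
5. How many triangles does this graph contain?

Count: 8 vertices, 7 edges.
Vertex 1 has neighbors [2, 4, 5], degree = 3.
Handshaking lemma: 2 * 7 = 14.
A graph is a tree iff it is connected and has exactly n-1 edges. This graph is connected (all 8 vertices in one component) and has 8-1 = 7 edges. It is a tree.
Number of triangles = 0.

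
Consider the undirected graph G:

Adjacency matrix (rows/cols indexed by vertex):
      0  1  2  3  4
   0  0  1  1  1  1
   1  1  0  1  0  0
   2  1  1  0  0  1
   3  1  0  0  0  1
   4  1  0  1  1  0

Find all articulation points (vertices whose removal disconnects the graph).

No articulation points. The graph is biconnected.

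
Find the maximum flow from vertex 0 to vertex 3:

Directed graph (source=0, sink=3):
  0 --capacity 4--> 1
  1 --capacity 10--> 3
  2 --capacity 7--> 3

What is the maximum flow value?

Computing max flow:
  Flow on (0->1): 4/4
  Flow on (1->3): 4/10
Maximum flow = 4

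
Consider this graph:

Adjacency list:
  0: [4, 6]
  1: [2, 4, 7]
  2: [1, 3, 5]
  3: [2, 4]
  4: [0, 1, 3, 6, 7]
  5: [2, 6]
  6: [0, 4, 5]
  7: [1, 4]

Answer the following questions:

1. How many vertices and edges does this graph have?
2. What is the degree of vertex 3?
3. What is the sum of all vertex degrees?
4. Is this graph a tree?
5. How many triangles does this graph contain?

Count: 8 vertices, 11 edges.
Vertex 3 has neighbors [2, 4], degree = 2.
Handshaking lemma: 2 * 11 = 22.
A tree on 8 vertices has 7 edges. This graph has 11 edges (4 extra). Not a tree.
Number of triangles = 2.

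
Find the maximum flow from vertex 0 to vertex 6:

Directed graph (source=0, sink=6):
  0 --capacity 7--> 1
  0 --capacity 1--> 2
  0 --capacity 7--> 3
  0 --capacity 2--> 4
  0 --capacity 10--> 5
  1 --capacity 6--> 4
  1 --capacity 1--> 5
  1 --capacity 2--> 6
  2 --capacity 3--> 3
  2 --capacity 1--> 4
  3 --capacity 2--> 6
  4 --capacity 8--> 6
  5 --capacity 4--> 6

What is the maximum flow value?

Computing max flow:
  Flow on (0->1): 7/7
  Flow on (0->2): 1/1
  Flow on (0->3): 2/7
  Flow on (0->4): 2/2
  Flow on (0->5): 4/10
  Flow on (1->4): 5/6
  Flow on (1->6): 2/2
  Flow on (2->4): 1/1
  Flow on (3->6): 2/2
  Flow on (4->6): 8/8
  Flow on (5->6): 4/4
Maximum flow = 16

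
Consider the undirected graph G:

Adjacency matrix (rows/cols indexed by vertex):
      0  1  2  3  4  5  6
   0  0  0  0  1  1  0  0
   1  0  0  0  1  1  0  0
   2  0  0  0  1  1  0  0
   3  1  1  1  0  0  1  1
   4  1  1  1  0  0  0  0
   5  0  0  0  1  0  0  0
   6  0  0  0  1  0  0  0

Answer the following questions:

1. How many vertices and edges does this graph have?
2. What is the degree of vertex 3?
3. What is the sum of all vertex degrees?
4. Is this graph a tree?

Count: 7 vertices, 8 edges.
Vertex 3 has neighbors [0, 1, 2, 5, 6], degree = 5.
Handshaking lemma: 2 * 8 = 16.
A tree on 7 vertices has 6 edges. This graph has 8 edges (2 extra). Not a tree.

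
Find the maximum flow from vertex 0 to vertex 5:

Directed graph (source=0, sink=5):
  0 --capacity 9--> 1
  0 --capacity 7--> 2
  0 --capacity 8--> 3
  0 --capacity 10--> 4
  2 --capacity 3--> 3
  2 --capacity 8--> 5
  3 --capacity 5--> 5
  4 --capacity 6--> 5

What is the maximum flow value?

Computing max flow:
  Flow on (0->2): 7/7
  Flow on (0->3): 5/8
  Flow on (0->4): 6/10
  Flow on (2->5): 7/8
  Flow on (3->5): 5/5
  Flow on (4->5): 6/6
Maximum flow = 18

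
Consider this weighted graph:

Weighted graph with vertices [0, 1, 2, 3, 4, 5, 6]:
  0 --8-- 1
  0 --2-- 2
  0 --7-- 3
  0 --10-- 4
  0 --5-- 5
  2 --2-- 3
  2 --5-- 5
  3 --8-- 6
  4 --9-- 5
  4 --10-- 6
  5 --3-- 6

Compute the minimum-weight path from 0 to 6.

Using Dijkstra's algorithm from vertex 0:
Shortest path: 0 -> 5 -> 6
Total weight: 5 + 3 = 8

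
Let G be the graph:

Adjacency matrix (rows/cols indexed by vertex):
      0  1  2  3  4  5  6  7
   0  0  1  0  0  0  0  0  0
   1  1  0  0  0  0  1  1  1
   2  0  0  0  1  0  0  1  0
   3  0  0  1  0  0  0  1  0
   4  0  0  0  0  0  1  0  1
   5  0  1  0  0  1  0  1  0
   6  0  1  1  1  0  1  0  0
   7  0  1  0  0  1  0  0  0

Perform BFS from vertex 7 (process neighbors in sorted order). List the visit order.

BFS from vertex 7 (neighbors processed in ascending order):
Visit order: 7, 1, 4, 0, 5, 6, 2, 3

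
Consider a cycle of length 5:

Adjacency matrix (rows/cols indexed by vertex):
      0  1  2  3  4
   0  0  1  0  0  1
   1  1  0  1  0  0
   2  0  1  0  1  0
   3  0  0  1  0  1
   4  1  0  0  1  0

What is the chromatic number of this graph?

This is an odd cycle (C_5). Odd cycles are not bipartite (any 2-coloring forces two adjacent vertices to match), and 3 colors suffice.
Chromatic number = 3.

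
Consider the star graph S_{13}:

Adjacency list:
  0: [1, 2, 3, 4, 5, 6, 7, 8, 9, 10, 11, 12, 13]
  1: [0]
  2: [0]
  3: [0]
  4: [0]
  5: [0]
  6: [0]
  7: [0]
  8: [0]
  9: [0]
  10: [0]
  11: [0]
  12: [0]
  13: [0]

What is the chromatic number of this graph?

S_{13} has one hub adjacent to 13 leaves; leaves are pairwise non-adjacent.
Color the hub 0 and every leaf 1.
Chromatic number = 2.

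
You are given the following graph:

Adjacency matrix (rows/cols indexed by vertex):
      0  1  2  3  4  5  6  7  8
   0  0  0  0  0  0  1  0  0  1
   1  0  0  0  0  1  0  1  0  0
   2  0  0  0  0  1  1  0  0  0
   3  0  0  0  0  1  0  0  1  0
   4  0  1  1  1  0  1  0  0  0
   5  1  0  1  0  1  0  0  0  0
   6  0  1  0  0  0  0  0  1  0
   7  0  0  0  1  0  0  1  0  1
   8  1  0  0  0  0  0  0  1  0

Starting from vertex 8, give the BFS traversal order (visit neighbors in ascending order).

BFS from vertex 8 (neighbors processed in ascending order):
Visit order: 8, 0, 7, 5, 3, 6, 2, 4, 1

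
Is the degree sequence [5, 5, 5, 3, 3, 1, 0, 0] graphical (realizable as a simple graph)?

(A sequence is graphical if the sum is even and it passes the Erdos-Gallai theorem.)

Sum of degrees = 22. Sum is even but fails Erdos-Gallai. The sequence is NOT graphical.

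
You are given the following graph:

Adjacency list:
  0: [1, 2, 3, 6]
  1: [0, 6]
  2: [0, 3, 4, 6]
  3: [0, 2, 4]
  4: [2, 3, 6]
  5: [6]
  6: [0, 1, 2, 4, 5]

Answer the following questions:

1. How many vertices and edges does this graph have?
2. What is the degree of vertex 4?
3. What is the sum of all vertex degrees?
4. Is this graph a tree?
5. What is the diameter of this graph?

Count: 7 vertices, 11 edges.
Vertex 4 has neighbors [2, 3, 6], degree = 3.
Handshaking lemma: 2 * 11 = 22.
A tree on 7 vertices has 6 edges. This graph has 11 edges (5 extra). Not a tree.
Diameter (longest shortest path) = 3.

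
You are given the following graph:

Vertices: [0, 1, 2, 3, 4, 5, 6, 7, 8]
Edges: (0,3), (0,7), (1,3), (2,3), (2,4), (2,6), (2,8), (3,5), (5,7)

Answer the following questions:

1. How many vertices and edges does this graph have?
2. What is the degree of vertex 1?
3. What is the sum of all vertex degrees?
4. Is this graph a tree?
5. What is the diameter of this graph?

Count: 9 vertices, 9 edges.
Vertex 1 has neighbors [3], degree = 1.
Handshaking lemma: 2 * 9 = 18.
A tree on 9 vertices has 8 edges. This graph has 9 edges (1 extra). Not a tree.
Diameter (longest shortest path) = 4.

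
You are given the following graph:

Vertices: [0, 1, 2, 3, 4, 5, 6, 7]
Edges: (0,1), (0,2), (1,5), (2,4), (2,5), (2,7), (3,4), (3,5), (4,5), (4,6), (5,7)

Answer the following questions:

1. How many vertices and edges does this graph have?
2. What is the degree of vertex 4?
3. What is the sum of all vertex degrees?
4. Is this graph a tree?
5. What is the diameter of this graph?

Count: 8 vertices, 11 edges.
Vertex 4 has neighbors [2, 3, 5, 6], degree = 4.
Handshaking lemma: 2 * 11 = 22.
A tree on 8 vertices has 7 edges. This graph has 11 edges (4 extra). Not a tree.
Diameter (longest shortest path) = 3.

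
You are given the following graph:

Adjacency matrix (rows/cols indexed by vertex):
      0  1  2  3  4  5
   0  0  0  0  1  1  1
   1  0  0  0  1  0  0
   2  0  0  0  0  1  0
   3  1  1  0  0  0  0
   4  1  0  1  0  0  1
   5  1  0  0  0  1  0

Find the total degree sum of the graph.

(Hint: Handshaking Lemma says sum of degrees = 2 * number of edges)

Count edges: 6 edges.
By Handshaking Lemma: sum of degrees = 2 * 6 = 12.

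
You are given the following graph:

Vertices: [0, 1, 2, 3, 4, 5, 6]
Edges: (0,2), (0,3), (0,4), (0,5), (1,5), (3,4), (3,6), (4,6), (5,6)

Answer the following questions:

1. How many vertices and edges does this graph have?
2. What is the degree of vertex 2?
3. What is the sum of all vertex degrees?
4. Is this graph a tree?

Count: 7 vertices, 9 edges.
Vertex 2 has neighbors [0], degree = 1.
Handshaking lemma: 2 * 9 = 18.
A tree on 7 vertices has 6 edges. This graph has 9 edges (3 extra). Not a tree.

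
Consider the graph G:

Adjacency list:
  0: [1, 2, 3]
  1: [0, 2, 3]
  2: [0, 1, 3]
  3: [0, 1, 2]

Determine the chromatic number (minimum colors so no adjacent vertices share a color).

The graph has a maximum clique of size 4 (lower bound on chromatic number).
A valid 4-coloring: {0: 0, 1: 1, 2: 2, 3: 3}.
Chromatic number = 4.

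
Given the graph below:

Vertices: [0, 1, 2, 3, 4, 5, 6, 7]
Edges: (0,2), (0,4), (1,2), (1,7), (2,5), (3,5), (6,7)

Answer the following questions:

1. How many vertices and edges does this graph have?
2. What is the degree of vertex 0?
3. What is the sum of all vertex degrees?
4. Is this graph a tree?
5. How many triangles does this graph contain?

Count: 8 vertices, 7 edges.
Vertex 0 has neighbors [2, 4], degree = 2.
Handshaking lemma: 2 * 7 = 14.
A graph is a tree iff it is connected and has exactly n-1 edges. This graph is connected (all 8 vertices in one component) and has 8-1 = 7 edges. It is a tree.
Number of triangles = 0.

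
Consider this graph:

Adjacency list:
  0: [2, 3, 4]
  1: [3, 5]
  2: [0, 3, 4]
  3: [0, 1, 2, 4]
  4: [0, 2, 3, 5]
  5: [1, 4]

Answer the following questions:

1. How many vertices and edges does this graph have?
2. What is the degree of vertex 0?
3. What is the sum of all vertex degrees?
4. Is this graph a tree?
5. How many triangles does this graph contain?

Count: 6 vertices, 9 edges.
Vertex 0 has neighbors [2, 3, 4], degree = 3.
Handshaking lemma: 2 * 9 = 18.
A tree on 6 vertices has 5 edges. This graph has 9 edges (4 extra). Not a tree.
Number of triangles = 4.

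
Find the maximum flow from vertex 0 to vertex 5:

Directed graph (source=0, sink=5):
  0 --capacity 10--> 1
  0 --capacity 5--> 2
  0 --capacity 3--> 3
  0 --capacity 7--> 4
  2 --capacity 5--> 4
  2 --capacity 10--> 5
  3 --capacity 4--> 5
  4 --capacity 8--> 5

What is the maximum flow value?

Computing max flow:
  Flow on (0->2): 5/5
  Flow on (0->3): 3/3
  Flow on (0->4): 7/7
  Flow on (2->5): 5/10
  Flow on (3->5): 3/4
  Flow on (4->5): 7/8
Maximum flow = 15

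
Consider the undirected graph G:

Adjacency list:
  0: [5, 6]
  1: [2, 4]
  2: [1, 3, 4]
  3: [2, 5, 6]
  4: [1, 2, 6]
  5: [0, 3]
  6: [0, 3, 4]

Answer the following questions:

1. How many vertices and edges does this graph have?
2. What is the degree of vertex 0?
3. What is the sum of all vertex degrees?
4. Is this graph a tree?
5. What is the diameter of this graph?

Count: 7 vertices, 9 edges.
Vertex 0 has neighbors [5, 6], degree = 2.
Handshaking lemma: 2 * 9 = 18.
A tree on 7 vertices has 6 edges. This graph has 9 edges (3 extra). Not a tree.
Diameter (longest shortest path) = 3.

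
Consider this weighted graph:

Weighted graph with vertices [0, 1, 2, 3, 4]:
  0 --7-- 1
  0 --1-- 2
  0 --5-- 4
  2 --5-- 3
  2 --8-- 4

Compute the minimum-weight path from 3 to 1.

Using Dijkstra's algorithm from vertex 3:
Shortest path: 3 -> 2 -> 0 -> 1
Total weight: 5 + 1 + 7 = 13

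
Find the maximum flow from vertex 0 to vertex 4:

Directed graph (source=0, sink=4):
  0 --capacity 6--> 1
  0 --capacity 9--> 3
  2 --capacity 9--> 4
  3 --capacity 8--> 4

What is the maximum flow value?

Computing max flow:
  Flow on (0->3): 8/9
  Flow on (3->4): 8/8
Maximum flow = 8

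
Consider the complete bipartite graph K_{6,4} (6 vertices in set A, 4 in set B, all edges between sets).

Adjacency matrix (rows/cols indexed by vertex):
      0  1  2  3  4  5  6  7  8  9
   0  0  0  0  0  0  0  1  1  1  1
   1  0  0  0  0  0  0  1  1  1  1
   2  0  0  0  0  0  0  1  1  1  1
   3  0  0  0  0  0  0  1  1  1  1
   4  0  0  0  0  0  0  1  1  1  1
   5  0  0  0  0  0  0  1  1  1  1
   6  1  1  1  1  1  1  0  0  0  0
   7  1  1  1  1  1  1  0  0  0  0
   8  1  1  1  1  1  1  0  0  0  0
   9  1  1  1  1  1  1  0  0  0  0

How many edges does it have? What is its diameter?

K_{6,4} has 6 * 4 = 24 edges.
Any vertex reaches any opposite-side vertex in 1 step; same-side vertices reach in 2 steps via any opposite-side vertex.
Diameter = 2.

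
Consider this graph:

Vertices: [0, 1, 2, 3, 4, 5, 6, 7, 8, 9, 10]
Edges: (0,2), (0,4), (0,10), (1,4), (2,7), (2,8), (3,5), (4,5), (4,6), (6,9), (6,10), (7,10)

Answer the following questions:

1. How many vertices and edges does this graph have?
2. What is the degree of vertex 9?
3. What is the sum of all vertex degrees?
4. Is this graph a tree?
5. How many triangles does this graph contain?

Count: 11 vertices, 12 edges.
Vertex 9 has neighbors [6], degree = 1.
Handshaking lemma: 2 * 12 = 24.
A tree on 11 vertices has 10 edges. This graph has 12 edges (2 extra). Not a tree.
Number of triangles = 0.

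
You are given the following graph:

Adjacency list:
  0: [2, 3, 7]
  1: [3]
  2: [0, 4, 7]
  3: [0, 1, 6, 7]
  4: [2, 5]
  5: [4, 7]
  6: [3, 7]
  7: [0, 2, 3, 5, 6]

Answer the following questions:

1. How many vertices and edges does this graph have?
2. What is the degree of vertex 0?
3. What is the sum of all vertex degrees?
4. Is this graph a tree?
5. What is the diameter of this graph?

Count: 8 vertices, 11 edges.
Vertex 0 has neighbors [2, 3, 7], degree = 3.
Handshaking lemma: 2 * 11 = 22.
A tree on 8 vertices has 7 edges. This graph has 11 edges (4 extra). Not a tree.
Diameter (longest shortest path) = 4.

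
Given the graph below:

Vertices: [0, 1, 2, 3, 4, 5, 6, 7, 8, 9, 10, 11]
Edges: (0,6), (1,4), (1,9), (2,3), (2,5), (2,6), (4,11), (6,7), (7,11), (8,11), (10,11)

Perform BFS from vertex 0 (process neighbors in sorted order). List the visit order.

BFS from vertex 0 (neighbors processed in ascending order):
Visit order: 0, 6, 2, 7, 3, 5, 11, 4, 8, 10, 1, 9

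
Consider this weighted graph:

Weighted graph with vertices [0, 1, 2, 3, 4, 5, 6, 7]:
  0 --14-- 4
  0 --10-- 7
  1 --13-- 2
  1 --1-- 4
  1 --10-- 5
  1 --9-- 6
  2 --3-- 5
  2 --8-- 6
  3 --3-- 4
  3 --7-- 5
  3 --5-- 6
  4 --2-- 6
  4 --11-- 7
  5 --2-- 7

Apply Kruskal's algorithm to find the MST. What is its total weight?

Applying Kruskal's algorithm (sort edges by weight, add if no cycle):
  Add (1,4) w=1
  Add (4,6) w=2
  Add (5,7) w=2
  Add (2,5) w=3
  Add (3,4) w=3
  Skip (3,6) w=5 (creates cycle)
  Add (3,5) w=7
  Skip (2,6) w=8 (creates cycle)
  Skip (1,6) w=9 (creates cycle)
  Add (0,7) w=10
  Skip (1,5) w=10 (creates cycle)
  Skip (4,7) w=11 (creates cycle)
  Skip (1,2) w=13 (creates cycle)
  Skip (0,4) w=14 (creates cycle)
MST weight = 28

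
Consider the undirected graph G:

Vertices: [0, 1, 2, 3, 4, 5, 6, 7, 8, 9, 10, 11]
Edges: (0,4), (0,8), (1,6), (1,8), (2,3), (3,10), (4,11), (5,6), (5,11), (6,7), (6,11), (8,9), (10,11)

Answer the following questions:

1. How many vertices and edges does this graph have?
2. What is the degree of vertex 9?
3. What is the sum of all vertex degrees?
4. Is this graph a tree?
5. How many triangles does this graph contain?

Count: 12 vertices, 13 edges.
Vertex 9 has neighbors [8], degree = 1.
Handshaking lemma: 2 * 13 = 26.
A tree on 12 vertices has 11 edges. This graph has 13 edges (2 extra). Not a tree.
Number of triangles = 1.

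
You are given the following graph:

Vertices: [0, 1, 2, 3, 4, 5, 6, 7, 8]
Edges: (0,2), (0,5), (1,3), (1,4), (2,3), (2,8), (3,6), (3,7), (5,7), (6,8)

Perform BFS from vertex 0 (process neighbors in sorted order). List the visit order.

BFS from vertex 0 (neighbors processed in ascending order):
Visit order: 0, 2, 5, 3, 8, 7, 1, 6, 4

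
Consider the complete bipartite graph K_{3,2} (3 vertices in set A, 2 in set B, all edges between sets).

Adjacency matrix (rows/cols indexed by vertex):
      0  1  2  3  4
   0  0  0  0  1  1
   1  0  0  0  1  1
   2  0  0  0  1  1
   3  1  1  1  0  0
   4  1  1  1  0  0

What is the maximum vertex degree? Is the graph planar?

Set-A vertices have degree 2; set-B vertices have degree 3. Maximum degree = max(3,2) = 3.
min(3,2) <= 2, so K_{3,2} avoids a K_{3,3} subdivision and is planar.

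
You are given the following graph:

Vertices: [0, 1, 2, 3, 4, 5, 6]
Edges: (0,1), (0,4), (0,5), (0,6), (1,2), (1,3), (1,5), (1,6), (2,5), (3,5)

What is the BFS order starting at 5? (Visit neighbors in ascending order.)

BFS from vertex 5 (neighbors processed in ascending order):
Visit order: 5, 0, 1, 2, 3, 4, 6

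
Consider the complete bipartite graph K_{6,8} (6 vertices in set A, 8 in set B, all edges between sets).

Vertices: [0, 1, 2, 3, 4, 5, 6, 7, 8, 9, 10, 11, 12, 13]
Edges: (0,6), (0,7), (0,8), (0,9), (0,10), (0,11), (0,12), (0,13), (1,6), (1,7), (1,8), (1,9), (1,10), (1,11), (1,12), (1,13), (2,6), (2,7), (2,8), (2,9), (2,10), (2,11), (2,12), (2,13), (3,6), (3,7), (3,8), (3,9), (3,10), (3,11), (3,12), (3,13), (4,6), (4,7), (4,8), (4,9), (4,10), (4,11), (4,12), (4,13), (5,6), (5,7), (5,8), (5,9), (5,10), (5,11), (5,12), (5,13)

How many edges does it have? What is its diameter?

K_{6,8} has 6 * 8 = 48 edges.
Any vertex reaches any opposite-side vertex in 1 step; same-side vertices reach in 2 steps via any opposite-side vertex.
Diameter = 2.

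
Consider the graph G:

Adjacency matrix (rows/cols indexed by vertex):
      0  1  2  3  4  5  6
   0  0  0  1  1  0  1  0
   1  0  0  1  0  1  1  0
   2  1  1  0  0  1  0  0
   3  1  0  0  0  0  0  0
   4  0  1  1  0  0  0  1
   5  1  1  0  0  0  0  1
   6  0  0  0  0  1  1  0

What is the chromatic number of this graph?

The graph has a maximum clique of size 3 (lower bound on chromatic number).
A valid 3-coloring: {0: 0, 1: 0, 2: 1, 3: 1, 4: 2, 5: 1, 6: 0}.
Chromatic number = 3.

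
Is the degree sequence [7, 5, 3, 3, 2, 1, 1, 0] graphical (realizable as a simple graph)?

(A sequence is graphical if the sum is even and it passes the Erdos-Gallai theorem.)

Sum of degrees = 22. Sum is even but fails Erdos-Gallai. The sequence is NOT graphical.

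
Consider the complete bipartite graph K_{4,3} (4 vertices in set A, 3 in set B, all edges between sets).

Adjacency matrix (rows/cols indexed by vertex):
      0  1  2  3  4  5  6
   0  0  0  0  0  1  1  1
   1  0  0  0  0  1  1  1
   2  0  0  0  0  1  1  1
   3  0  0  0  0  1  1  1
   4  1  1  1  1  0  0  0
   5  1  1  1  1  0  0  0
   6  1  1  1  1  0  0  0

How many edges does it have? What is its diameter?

K_{4,3} has 4 * 3 = 12 edges.
Any vertex reaches any opposite-side vertex in 1 step; same-side vertices reach in 2 steps via any opposite-side vertex.
Diameter = 2.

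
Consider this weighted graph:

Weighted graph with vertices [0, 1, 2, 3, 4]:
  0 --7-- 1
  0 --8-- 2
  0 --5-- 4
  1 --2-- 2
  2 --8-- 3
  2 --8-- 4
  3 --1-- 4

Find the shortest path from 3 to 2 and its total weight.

Using Dijkstra's algorithm from vertex 3:
Shortest path: 3 -> 2
Total weight: 8 = 8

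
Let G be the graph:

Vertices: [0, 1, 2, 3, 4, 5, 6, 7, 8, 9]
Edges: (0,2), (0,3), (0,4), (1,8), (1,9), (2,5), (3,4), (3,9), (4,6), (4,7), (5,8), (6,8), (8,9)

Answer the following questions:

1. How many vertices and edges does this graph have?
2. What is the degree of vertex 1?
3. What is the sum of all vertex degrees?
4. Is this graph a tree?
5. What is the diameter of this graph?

Count: 10 vertices, 13 edges.
Vertex 1 has neighbors [8, 9], degree = 2.
Handshaking lemma: 2 * 13 = 26.
A tree on 10 vertices has 9 edges. This graph has 13 edges (4 extra). Not a tree.
Diameter (longest shortest path) = 4.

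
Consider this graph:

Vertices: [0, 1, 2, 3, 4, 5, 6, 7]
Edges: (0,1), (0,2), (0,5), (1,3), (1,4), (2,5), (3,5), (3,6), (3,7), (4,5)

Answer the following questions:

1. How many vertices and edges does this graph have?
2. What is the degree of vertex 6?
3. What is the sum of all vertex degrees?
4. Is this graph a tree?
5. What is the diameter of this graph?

Count: 8 vertices, 10 edges.
Vertex 6 has neighbors [3], degree = 1.
Handshaking lemma: 2 * 10 = 20.
A tree on 8 vertices has 7 edges. This graph has 10 edges (3 extra). Not a tree.
Diameter (longest shortest path) = 3.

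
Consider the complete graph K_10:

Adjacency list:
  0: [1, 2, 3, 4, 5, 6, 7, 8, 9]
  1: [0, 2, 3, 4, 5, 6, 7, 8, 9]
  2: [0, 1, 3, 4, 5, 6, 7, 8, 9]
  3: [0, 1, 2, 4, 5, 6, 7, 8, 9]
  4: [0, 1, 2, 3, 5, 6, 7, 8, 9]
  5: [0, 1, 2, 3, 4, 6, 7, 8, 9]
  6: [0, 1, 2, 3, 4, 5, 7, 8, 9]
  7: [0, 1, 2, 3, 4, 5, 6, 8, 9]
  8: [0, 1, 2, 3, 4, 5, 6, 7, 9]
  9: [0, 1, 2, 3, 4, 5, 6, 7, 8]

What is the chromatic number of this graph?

In K_10, every vertex is adjacent to every other vertex.
Each vertex needs a unique color.
Chromatic number = 10.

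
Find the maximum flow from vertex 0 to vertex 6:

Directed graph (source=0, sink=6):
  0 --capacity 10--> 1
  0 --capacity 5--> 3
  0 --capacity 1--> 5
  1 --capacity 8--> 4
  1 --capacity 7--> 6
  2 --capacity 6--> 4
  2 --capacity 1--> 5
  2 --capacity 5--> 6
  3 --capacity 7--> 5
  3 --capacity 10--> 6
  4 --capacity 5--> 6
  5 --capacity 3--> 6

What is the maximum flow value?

Computing max flow:
  Flow on (0->1): 10/10
  Flow on (0->3): 5/5
  Flow on (0->5): 1/1
  Flow on (1->4): 3/8
  Flow on (1->6): 7/7
  Flow on (3->6): 5/10
  Flow on (4->6): 3/5
  Flow on (5->6): 1/3
Maximum flow = 16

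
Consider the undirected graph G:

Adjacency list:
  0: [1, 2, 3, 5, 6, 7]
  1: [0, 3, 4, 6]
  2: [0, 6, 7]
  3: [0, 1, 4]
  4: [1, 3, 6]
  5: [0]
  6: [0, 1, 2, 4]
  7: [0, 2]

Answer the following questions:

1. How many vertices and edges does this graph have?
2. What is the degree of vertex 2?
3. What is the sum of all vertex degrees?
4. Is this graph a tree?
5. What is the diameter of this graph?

Count: 8 vertices, 13 edges.
Vertex 2 has neighbors [0, 6, 7], degree = 3.
Handshaking lemma: 2 * 13 = 26.
A tree on 8 vertices has 7 edges. This graph has 13 edges (6 extra). Not a tree.
Diameter (longest shortest path) = 3.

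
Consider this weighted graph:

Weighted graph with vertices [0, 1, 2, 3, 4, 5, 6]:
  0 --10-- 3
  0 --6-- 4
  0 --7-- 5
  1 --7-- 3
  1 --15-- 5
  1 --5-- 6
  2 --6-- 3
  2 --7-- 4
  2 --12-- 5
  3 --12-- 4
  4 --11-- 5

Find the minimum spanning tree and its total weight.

Applying Kruskal's algorithm (sort edges by weight, add if no cycle):
  Add (1,6) w=5
  Add (0,4) w=6
  Add (2,3) w=6
  Add (0,5) w=7
  Add (1,3) w=7
  Add (2,4) w=7
  Skip (0,3) w=10 (creates cycle)
  Skip (4,5) w=11 (creates cycle)
  Skip (2,5) w=12 (creates cycle)
  Skip (3,4) w=12 (creates cycle)
  Skip (1,5) w=15 (creates cycle)
MST weight = 38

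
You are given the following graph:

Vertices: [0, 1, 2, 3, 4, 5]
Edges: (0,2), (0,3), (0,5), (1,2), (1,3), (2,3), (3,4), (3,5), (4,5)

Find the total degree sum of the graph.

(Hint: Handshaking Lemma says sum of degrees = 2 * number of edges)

Count edges: 9 edges.
By Handshaking Lemma: sum of degrees = 2 * 9 = 18.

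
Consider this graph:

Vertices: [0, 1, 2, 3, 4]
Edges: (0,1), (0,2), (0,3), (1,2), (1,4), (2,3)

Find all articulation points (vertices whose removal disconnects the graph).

An articulation point is a vertex whose removal disconnects the graph.
Articulation points: [1]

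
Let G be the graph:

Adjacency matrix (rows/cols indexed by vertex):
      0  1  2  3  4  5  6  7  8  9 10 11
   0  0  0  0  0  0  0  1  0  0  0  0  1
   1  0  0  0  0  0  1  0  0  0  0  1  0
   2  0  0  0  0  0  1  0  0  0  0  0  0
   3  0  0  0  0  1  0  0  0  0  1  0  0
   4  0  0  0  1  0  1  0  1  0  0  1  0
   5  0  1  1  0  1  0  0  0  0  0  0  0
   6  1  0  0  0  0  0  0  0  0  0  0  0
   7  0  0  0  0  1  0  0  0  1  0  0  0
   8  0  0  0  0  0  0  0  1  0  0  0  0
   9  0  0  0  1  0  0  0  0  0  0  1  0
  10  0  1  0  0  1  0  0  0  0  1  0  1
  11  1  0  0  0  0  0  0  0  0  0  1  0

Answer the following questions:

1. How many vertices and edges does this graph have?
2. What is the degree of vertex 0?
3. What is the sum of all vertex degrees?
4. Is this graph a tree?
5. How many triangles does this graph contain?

Count: 12 vertices, 13 edges.
Vertex 0 has neighbors [6, 11], degree = 2.
Handshaking lemma: 2 * 13 = 26.
A tree on 12 vertices has 11 edges. This graph has 13 edges (2 extra). Not a tree.
Number of triangles = 0.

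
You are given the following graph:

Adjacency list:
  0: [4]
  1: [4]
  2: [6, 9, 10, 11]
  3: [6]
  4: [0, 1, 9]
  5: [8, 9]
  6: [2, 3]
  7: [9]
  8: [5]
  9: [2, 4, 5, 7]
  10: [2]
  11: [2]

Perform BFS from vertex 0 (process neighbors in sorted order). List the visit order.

BFS from vertex 0 (neighbors processed in ascending order):
Visit order: 0, 4, 1, 9, 2, 5, 7, 6, 10, 11, 8, 3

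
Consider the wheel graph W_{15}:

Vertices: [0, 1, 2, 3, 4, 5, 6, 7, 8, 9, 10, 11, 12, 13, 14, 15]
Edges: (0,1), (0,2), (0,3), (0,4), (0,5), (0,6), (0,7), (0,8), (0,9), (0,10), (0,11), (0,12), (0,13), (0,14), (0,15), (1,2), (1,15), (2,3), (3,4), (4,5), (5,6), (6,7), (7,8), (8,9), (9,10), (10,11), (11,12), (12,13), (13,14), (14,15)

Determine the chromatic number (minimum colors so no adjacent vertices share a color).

W_{15} = C_{15} plus a hub adjacent to every cycle vertex.
The outer cycle needs 3 colors (odd cycle); the hub is adjacent to all of them so needs a fresh color.
Chromatic number = 3 + 1 = 4.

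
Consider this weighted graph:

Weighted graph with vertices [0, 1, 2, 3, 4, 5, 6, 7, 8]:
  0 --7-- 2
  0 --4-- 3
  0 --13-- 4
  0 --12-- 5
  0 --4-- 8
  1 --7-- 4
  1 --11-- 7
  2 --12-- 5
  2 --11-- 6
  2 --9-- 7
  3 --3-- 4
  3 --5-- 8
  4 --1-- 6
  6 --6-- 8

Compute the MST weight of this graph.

Applying Kruskal's algorithm (sort edges by weight, add if no cycle):
  Add (4,6) w=1
  Add (3,4) w=3
  Add (0,3) w=4
  Add (0,8) w=4
  Skip (3,8) w=5 (creates cycle)
  Skip (6,8) w=6 (creates cycle)
  Add (0,2) w=7
  Add (1,4) w=7
  Add (2,7) w=9
  Skip (1,7) w=11 (creates cycle)
  Skip (2,6) w=11 (creates cycle)
  Add (0,5) w=12
  Skip (2,5) w=12 (creates cycle)
  Skip (0,4) w=13 (creates cycle)
MST weight = 47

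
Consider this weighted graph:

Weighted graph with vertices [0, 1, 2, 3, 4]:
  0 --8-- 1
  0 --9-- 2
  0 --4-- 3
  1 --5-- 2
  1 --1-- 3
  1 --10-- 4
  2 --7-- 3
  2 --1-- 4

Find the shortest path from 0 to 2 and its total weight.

Using Dijkstra's algorithm from vertex 0:
Shortest path: 0 -> 2
Total weight: 9 = 9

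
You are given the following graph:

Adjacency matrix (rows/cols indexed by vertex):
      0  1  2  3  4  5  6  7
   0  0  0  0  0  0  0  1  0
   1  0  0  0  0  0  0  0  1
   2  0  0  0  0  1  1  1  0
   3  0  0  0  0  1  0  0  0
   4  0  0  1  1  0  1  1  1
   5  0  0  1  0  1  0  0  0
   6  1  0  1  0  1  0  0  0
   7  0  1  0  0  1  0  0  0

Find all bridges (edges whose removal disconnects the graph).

A bridge is an edge whose removal increases the number of connected components.
Bridges found: (0,6), (1,7), (3,4), (4,7)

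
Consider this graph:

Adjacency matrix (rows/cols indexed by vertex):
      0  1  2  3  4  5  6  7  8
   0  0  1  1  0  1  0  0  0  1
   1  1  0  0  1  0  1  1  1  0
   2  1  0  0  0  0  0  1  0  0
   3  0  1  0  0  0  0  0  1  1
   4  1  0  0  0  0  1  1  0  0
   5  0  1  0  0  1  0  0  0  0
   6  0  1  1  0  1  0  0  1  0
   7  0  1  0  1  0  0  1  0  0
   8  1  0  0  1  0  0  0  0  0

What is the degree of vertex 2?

Vertex 2 has neighbors [0, 6], so deg(2) = 2.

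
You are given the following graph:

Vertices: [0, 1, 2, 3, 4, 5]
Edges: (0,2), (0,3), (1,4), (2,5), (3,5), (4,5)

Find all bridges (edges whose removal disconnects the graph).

A bridge is an edge whose removal increases the number of connected components.
Bridges found: (1,4), (4,5)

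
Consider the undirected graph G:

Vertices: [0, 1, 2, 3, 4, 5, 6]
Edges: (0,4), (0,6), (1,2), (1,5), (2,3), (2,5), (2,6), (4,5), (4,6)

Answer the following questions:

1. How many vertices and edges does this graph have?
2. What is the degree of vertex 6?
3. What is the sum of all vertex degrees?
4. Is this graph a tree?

Count: 7 vertices, 9 edges.
Vertex 6 has neighbors [0, 2, 4], degree = 3.
Handshaking lemma: 2 * 9 = 18.
A tree on 7 vertices has 6 edges. This graph has 9 edges (3 extra). Not a tree.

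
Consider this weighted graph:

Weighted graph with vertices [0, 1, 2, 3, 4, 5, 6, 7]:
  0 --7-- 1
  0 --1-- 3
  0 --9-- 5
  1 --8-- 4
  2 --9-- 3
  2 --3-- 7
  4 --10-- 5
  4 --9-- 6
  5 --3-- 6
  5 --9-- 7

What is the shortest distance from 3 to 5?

Using Dijkstra's algorithm from vertex 3:
Shortest path: 3 -> 0 -> 5
Total weight: 1 + 9 = 10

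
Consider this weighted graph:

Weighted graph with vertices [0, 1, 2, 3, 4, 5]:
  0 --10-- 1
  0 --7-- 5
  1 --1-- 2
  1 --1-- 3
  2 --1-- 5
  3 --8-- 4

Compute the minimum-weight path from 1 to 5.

Using Dijkstra's algorithm from vertex 1:
Shortest path: 1 -> 2 -> 5
Total weight: 1 + 1 = 2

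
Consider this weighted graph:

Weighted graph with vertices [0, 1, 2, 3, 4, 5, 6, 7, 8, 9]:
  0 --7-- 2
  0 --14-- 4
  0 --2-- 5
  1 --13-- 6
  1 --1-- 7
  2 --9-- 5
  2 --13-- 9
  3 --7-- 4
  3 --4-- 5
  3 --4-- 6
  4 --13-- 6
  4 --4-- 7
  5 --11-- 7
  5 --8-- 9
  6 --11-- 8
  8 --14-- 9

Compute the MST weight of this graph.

Applying Kruskal's algorithm (sort edges by weight, add if no cycle):
  Add (1,7) w=1
  Add (0,5) w=2
  Add (3,5) w=4
  Add (3,6) w=4
  Add (4,7) w=4
  Add (0,2) w=7
  Add (3,4) w=7
  Add (5,9) w=8
  Skip (2,5) w=9 (creates cycle)
  Skip (5,7) w=11 (creates cycle)
  Add (6,8) w=11
  Skip (1,6) w=13 (creates cycle)
  Skip (2,9) w=13 (creates cycle)
  Skip (4,6) w=13 (creates cycle)
  Skip (0,4) w=14 (creates cycle)
  Skip (8,9) w=14 (creates cycle)
MST weight = 48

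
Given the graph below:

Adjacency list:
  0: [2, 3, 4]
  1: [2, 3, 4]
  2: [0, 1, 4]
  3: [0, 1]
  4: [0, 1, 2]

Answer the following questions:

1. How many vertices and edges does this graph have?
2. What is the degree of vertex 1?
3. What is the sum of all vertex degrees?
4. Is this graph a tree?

Count: 5 vertices, 7 edges.
Vertex 1 has neighbors [2, 3, 4], degree = 3.
Handshaking lemma: 2 * 7 = 14.
A tree on 5 vertices has 4 edges. This graph has 7 edges (3 extra). Not a tree.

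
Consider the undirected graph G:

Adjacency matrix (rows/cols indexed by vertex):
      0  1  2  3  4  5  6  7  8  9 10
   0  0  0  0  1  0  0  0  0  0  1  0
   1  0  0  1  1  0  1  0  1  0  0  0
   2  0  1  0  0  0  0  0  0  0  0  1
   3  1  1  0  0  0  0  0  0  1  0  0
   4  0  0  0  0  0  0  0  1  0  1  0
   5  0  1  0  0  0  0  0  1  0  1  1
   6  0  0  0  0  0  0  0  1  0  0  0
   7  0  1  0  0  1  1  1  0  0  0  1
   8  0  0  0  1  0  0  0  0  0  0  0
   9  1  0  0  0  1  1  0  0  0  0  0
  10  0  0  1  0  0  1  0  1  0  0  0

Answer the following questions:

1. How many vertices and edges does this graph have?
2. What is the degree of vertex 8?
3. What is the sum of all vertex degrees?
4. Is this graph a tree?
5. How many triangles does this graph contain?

Count: 11 vertices, 15 edges.
Vertex 8 has neighbors [3], degree = 1.
Handshaking lemma: 2 * 15 = 30.
A tree on 11 vertices has 10 edges. This graph has 15 edges (5 extra). Not a tree.
Number of triangles = 2.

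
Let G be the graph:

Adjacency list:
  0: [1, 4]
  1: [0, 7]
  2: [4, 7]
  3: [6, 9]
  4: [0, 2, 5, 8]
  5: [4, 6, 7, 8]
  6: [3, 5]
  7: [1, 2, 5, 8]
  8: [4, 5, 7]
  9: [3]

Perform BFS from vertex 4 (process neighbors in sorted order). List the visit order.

BFS from vertex 4 (neighbors processed in ascending order):
Visit order: 4, 0, 2, 5, 8, 1, 7, 6, 3, 9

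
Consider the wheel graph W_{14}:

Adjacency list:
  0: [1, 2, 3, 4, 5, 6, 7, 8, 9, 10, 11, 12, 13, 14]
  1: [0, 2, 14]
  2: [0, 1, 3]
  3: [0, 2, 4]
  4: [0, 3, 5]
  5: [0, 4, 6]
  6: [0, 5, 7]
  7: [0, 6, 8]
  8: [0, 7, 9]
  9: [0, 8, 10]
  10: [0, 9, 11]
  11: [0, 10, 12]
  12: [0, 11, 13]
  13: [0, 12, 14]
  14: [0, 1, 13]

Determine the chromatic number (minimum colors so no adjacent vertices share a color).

W_{14} = C_{14} plus a hub adjacent to every cycle vertex.
The outer cycle needs 2 colors (even cycle); the hub is adjacent to all of them so needs a fresh color.
Chromatic number = 2 + 1 = 3.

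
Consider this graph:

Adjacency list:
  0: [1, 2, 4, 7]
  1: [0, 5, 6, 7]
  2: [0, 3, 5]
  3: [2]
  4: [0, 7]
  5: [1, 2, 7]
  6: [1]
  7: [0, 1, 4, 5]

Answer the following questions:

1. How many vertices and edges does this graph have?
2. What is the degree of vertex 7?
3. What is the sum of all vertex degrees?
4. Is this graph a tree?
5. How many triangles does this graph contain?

Count: 8 vertices, 11 edges.
Vertex 7 has neighbors [0, 1, 4, 5], degree = 4.
Handshaking lemma: 2 * 11 = 22.
A tree on 8 vertices has 7 edges. This graph has 11 edges (4 extra). Not a tree.
Number of triangles = 3.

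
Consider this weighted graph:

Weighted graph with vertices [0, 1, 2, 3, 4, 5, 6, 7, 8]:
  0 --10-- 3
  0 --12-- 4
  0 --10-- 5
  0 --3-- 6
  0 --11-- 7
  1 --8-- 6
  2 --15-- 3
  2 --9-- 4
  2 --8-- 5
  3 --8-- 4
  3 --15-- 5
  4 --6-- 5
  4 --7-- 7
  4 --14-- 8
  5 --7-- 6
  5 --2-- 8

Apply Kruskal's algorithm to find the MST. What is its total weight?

Applying Kruskal's algorithm (sort edges by weight, add if no cycle):
  Add (5,8) w=2
  Add (0,6) w=3
  Add (4,5) w=6
  Add (4,7) w=7
  Add (5,6) w=7
  Add (1,6) w=8
  Add (2,5) w=8
  Add (3,4) w=8
  Skip (2,4) w=9 (creates cycle)
  Skip (0,5) w=10 (creates cycle)
  Skip (0,3) w=10 (creates cycle)
  Skip (0,7) w=11 (creates cycle)
  Skip (0,4) w=12 (creates cycle)
  Skip (4,8) w=14 (creates cycle)
  Skip (2,3) w=15 (creates cycle)
  Skip (3,5) w=15 (creates cycle)
MST weight = 49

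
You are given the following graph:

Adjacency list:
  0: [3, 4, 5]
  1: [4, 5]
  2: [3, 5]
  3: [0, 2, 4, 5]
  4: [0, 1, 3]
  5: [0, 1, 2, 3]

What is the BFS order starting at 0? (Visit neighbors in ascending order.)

BFS from vertex 0 (neighbors processed in ascending order):
Visit order: 0, 3, 4, 5, 2, 1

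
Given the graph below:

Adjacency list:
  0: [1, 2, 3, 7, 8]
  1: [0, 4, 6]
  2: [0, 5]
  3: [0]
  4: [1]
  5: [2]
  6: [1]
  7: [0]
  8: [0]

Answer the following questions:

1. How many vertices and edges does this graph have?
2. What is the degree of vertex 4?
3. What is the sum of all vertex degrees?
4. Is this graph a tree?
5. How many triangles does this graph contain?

Count: 9 vertices, 8 edges.
Vertex 4 has neighbors [1], degree = 1.
Handshaking lemma: 2 * 8 = 16.
A graph is a tree iff it is connected and has exactly n-1 edges. This graph is connected (all 9 vertices in one component) and has 9-1 = 8 edges. It is a tree.
Number of triangles = 0.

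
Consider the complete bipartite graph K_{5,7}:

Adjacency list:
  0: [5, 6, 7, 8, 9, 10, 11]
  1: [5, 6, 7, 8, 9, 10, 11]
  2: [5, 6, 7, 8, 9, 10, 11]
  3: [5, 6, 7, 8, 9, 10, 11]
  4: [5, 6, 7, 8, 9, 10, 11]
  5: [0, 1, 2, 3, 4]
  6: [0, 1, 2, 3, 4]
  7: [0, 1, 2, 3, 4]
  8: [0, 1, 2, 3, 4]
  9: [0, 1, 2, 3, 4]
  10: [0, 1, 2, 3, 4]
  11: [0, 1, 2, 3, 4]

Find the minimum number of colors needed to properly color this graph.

K_{5,7} is bipartite: vertices split into two independent sets of size 5 and 7.
Color one set 0, the other 1. No adjacent vertices share a color.
Chromatic number = 2.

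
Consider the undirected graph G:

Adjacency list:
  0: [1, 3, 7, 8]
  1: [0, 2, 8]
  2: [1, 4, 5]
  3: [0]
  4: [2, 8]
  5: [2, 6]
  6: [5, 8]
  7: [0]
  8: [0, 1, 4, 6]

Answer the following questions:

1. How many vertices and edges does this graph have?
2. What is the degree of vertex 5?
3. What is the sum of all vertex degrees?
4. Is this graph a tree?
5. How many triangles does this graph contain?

Count: 9 vertices, 11 edges.
Vertex 5 has neighbors [2, 6], degree = 2.
Handshaking lemma: 2 * 11 = 22.
A tree on 9 vertices has 8 edges. This graph has 11 edges (3 extra). Not a tree.
Number of triangles = 1.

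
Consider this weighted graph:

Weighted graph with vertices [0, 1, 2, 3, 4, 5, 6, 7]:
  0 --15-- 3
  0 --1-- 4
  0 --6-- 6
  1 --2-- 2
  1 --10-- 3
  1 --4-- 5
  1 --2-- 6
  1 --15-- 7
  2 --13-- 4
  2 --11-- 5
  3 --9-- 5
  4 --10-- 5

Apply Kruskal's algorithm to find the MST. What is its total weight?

Applying Kruskal's algorithm (sort edges by weight, add if no cycle):
  Add (0,4) w=1
  Add (1,2) w=2
  Add (1,6) w=2
  Add (1,5) w=4
  Add (0,6) w=6
  Add (3,5) w=9
  Skip (1,3) w=10 (creates cycle)
  Skip (4,5) w=10 (creates cycle)
  Skip (2,5) w=11 (creates cycle)
  Skip (2,4) w=13 (creates cycle)
  Skip (0,3) w=15 (creates cycle)
  Add (1,7) w=15
MST weight = 39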